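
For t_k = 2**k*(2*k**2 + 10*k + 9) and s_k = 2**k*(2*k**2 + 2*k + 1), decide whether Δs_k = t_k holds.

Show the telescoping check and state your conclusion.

Valid — Δs_k = t_k.

s_(k+1) = 2**(k + 1)*(2*k**2 + 6*k + 5)
s_(k+1) − s_k = 2**k*(2*k**2 + 10*k + 9)
(s_(k+1) − s_k) − t_k = 0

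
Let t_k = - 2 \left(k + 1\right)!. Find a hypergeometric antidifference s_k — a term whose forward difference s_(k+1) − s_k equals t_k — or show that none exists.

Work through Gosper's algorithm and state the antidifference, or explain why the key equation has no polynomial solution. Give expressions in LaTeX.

no hypergeometric antidifference exists

The ratio is k + 2.
Factor: A=k + 2; B=1; C=1.
f must satisfy (k + 2)·f(k+1) − (1)·f(k) = 1.
Bound: deg f ≤ -1.
deg f ≤ -1 is impossible — no certificate.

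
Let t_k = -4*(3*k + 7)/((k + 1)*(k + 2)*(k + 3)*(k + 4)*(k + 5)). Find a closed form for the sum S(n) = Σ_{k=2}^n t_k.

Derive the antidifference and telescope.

Compute t_(k+1)/t_k: get (k + 1)*(3*k + 10)/((k + 6)*(3*k + 7)).
Factor: A=k + 1; B=k + 6; C=k + 7/3.
Key eq: (k + 1)·f(k+1) = (k + 5)·f(k) + (k + 7/3).
deg f ≤ 4 (via 1,1,1).
Match coefficients ⇒ f(k) = k*(k + 2)*(k**2 + 8*k + 19)/36.
Then R = B(k−1)f/C = k*(k + 2)*(k + 5)*(k**2 + 8*k + 19)/(12*(3*k + 7)), so s_k = R(k)·t_k = k*(-k**2 - 8*k - 19)/(3*(k**3 + 8*k**2 + 19*k + 12)).
Δs = 4*(-3*k - 7)/(k**5 + 15*k**4 + 85*k**3 + 225*k**2 + 274*k + 120), as required.
Σ_(k=2)^n t_k = s_(n+1) − s_(2) = ((-n**3 - 11*n**2 - 38*n - 28)/(3*(n**3 + 11*n**2 + 38*n + 40))) − (-13/45), i.e. 2*(-n**3 - 11*n**2 - 38*n + 50)/(45*(n**3 + 11*n**2 + 38*n + 40)).

S(n) = 2*(-n**3 - 11*n**2 - 38*n + 50)/(45*(n**3 + 11*n**2 + 38*n + 40))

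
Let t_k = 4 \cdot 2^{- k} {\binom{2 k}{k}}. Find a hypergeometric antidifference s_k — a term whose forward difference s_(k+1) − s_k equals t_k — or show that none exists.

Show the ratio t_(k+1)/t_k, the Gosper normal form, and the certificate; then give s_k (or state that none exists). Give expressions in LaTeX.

none (Gosper's algorithm certifies no s_k)

t_(k+1)/t_k = (2*k + 1)/(k + 1).
A = 2*k + 1, B = k + 1, C = 1.
Solve (2*k + 1)·f(k+1) − (k)·f(k) = 1.
Degrees (1,1,0) ⇒ d ≤ -1.
d = -1 < 0 ⇒ no nonzero polynomial f; not summable.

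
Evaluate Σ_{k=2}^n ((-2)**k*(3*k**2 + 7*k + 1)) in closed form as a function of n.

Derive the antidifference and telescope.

Ratio r(k) = 2*(-3*k**2 - 13*k - 11)/(3*k**2 + 7*k + 1).
Gosper form: A/B · C(k+1)/C(k) with A=-2, B=1, C=k**2 + 7*k/3 + 1/3.
f must satisfy (-2)·f(k+1) − (1)·f(k) = k**2 + 7*k/3 + 1/3.
d = 2 from the (0,0,2) case.
Solving with deg f ≤ 2: f(k) = -(k**2 + k - 1)/3.
R(k) = B(k−1)·f(k)/C(k) = -(k**2 + k - 1)/(3*k**2 + 7*k + 1); s_k = R·t_k = (-2)**k*(-k**2 - k + 1).
Check: Δs_k = (-2)**k*(3*k**2 + 7*k + 1). ✓
s_(n+1) = 2*(-2)**n*(n**2 + 3*n + 1) and s_(2) = -20, so S(n) = 2*(-2)**n*n**2 + 6*(-2)**n*n + 2*(-2)**n + 20.

S(n) = 2*(-2)**n*n**2 + 6*(-2)**n*n + 2*(-2)**n + 20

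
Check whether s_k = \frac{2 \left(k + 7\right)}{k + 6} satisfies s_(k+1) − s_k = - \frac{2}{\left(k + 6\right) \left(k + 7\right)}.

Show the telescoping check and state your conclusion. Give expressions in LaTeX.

s_(k+1) = 2*(k + 8)/(k + 7)
s_(k+1) − s_k = -2/(k**2 + 13*k + 42)
(s_(k+1) − s_k) − t_k = 0

Valid — Δs_k = t_k.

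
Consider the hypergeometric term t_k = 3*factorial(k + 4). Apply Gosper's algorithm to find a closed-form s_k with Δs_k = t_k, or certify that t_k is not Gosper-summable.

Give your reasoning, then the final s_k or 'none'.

none (Gosper's algorithm certifies no s_k)

The ratio is k + 5.
Normal form (A,B,C) = (k + 5, 1, 1).
f must satisfy (k + 5)·f(k+1) − (1)·f(k) = 1.
deg f ≤ -1 (via 1,0,0).
Bound -1 < 0, so the key equation has no polynomial solution.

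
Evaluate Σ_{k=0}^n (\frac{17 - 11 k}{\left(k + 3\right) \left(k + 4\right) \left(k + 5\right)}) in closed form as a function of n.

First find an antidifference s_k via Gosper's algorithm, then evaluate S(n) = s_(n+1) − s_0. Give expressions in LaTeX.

S(n) = \frac{- 2 n^{2} + 15 n + 17}{3 \left(n^{2} + 9 n + 20\right)}

r(k) = (k + 3)*(11*k - 6)/((k + 6)*(11*k - 17)) after simplifying.
Normal form (A,B,C) = (k + 3, k + 6, k - 17/11).
Solve (k + 3)·f(k+1) − (k + 5)·f(k) = k - 17/11.
Bound: deg f ≤ 2.
Match coefficients ⇒ f(k) = k*(2*k - 19)/33.
Certificate R = B(k−1)f/C = k*(k + 5)*(2*k - 19)/(3*(11*k - 17)) gives s_k = k*(19 - 2*k)/(3*(k + 3)*(k + 4)).
Verify: (17 - 11*k)/(k**3 + 12*k**2 + 47*k + 60) matches t_k.
s_(n+1) = (-2*n**2 + 15*n + 17)/(3*(n**2 + 9*n + 20)) and s_(0) = 0, so S(n) = (-2*n**2 + 15*n + 17)/(3*(n**2 + 9*n + 20)).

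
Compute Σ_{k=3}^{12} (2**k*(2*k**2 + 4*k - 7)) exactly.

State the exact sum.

Σ = 2318312

t_(k+1)/t_k = 2*(2*k**2 + 8*k - 1)/(2*k**2 + 4*k - 7).
A = 2, B = 1, C = k**2 + 2*k - 7/2.
Solve (2)·f(k+1) − (1)·f(k) = k**2 + 2*k - 7/2.
Degrees (0,0,2) ⇒ d ≤ 2.
A polynomial solution: f(k) = (2*k**2 - 4*k - 3)/2.
Certificate R = B(k−1)f/C = (2*k**2 - 4*k - 3)/(2*k**2 + 4*k - 7) gives s_k = 2**k*(2*k**2 - 4*k - 3).
s_(k+1) − s_k = 2**k*(2*k**2 + 4*k - 7) = t_k.
Sum = s_(13) − s_(3); s_(13) = 2318336, s_(3) = 24 ⇒ 2318312.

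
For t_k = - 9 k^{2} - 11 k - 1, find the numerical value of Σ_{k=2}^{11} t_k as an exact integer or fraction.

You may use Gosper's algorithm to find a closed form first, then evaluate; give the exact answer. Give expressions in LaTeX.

Σ = -5270

t_(k+1)/t_k = (9*k**2 + 29*k + 21)/(9*k**2 + 11*k + 1).
Gosper form: A/B · C(k+1)/C(k) with A=1, B=1, C=k**2 + 11*k/9 + 1/9.
f must satisfy (1)·f(k+1) − (1)·f(k) = k**2 + 11*k/9 + 1/9.
Bound: deg f ≤ 3.
Solving with deg f ≤ 3: f(k) = k*(3*k**2 + k - 3)/9.
So s_k = (B(k−1)f/C)·t_k = (k*(3*k**2 + k - 3)/(9*k**2 + 11*k + 1))·t_k = k*(-3*k**2 - k + 3).
s_(k+1) − s_k = -9*k**2 - 11*k - 1 = t_k.
Evaluate s at k=12 and k=2: -5292 and -22; difference -5270.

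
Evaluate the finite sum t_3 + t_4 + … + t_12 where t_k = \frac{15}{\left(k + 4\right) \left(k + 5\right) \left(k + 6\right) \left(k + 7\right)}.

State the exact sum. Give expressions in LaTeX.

Σ = 1475/162792

Step 1: r(k) = (k + 4)/(k + 8).
So A=k + 4 and B=k + 8, with C=1.
Solve (k + 4)·f(k+1) − (k + 7)·f(k) = 1.
d = 3 from the (1,1,0) case.
A polynomial solution: f(k) = k*(k**2 + 15*k + 74)/360.
So s_k = (B(k−1)f/C)·t_k = (k*(k + 7)*(k**2 + 15*k + 74)/360)·t_k = k*(k**2 + 15*k + 74)/(24*(k + 4)*(k + 5)*(k + 6)).
Δs = 15/(k**4 + 22*k**3 + 179*k**2 + 638*k + 840), as required.
Σ_(k=3)^(12) t_k = s_(13) − s_(3) = 949/23256 − (2/63) = 1475/162792.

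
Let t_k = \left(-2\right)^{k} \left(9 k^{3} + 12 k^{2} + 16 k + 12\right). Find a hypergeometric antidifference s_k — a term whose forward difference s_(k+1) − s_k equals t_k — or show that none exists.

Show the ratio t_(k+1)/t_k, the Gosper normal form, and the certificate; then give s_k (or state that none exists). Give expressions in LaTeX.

s_k = \left(-2\right)^{k} \left(- 3 k^{3} + 2 k^{2} - 2 k - 2\right)

Compute t_(k+1)/t_k: get 2*(-9*k**3 - 39*k**2 - 67*k - 49)/(9*k**3 + 12*k**2 + 16*k + 12).
Gosper form: A/B · C(k+1)/C(k) with A=-2, B=1, C=k**3 + 4*k**2/3 + 16*k/9 + 4/3.
f must satisfy (-2)·f(k+1) − (1)·f(k) = k**3 + 4*k**2/3 + 16*k/9 + 4/3.
deg f ≤ 3 (via 0,0,3).
Solve for f: f(k) = -(3*k**3 - 2*k**2 + 2*k + 2)/9 (degree 3 ≤ 3).
So s_k = (B(k−1)f/C)·t_k = (-(3*k**3 - 2*k**2 + 2*k + 2)/(9*k**3 + 12*k**2 + 16*k + 12))·t_k = (-2)**k*(-3*k**3 + 2*k**2 - 2*k - 2).
Check: Δs_k = (-2)**k*(9*k**3 + 12*k**2 + 16*k + 12). ✓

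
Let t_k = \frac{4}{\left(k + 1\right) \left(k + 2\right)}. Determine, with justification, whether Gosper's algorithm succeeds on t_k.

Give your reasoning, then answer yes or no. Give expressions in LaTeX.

Yes. s_k = \frac{4 k}{k + 1}.

Compute t_(k+1)/t_k: get (k + 1)/(k + 3).
Gosper form: A/B · C(k+1)/C(k) with A=k + 1, B=k + 3, C=1.
Set up (k + 1)·f(k+1) − (k + 2)·f(k) − (1) = 0.
Bound: deg f ≤ 1.
Solve for f: f(k) = k (degree 1 ≤ 1).
Get s_k = R·t_k = 4*k/(k + 1) with R(k) = B(k−1)f(k)/C(k) = k*(k + 2).
Check: Δs_k = 4/(k**2 + 3*k + 2). ✓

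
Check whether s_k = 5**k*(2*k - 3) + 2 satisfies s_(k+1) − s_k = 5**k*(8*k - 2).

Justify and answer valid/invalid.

Valid — Δs_k = t_k.

s_(k+1) = 5**(k + 1)*(2*k - 1) + 2
s_(k+1) − s_k = 5**k*(8*k - 2)
(s_(k+1) − s_k) − t_k = 0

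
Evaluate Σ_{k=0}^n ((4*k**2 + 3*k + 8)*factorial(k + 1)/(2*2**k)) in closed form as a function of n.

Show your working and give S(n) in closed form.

Compute t_(k+1)/t_k: get (k + 2)*(3*k + 4*(k + 1)**2 + 11)/(2*(4*k**2 + 3*k + 8)).
Gosper form: A/B · C(k+1)/C(k) with A=k/2 + 1, B=1, C=k**2 + 3*k/4 + 2.
Key eq: (k/2 + 1)·f(k+1) = (1)·f(k) + (k**2 + 3*k/4 + 2).
From deg A=1, deg B=0, deg C=2: d=1.
Solving with deg f ≤ 1: f(k) = (4*k - 1)/2.
Get s_k = R·t_k = (4*k - 1)*factorial(k + 1)/2**k with R(k) = B(k−1)f(k)/C(k) = 2*(4*k - 1)/(4*k**2 + 3*k + 8).
s_(k+1) − s_k = (4*k**2 + 3*k + 8)*factorial(k + 1)/(2*2**k) = t_k.
Evaluate: s_(n+1) = 2**(-n - 1)*(4*n + 3)*factorial(n + 2); subtract s_(0) = -1 ⇒ S(n) = 2**(-n - 1)*(2**(n + 1) + 4*n**3*factorial(n) + 15*n**2*factorial(n) + 17*n*factorial(n) + 6*factorial(n)).

S(n) = 2**(-n - 1)*(2**(n + 1) + 4*n**3*factorial(n) + 15*n**2*factorial(n) + 17*n*factorial(n) + 6*factorial(n))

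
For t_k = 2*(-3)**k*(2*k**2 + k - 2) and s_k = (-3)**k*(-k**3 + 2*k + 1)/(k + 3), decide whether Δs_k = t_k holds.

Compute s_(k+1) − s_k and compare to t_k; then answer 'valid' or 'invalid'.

s_(k+1) = (-3)**(k + 1)*(2*k - (k + 1)**3 + 3)/(k + 4)
s_(k+1) − s_k = (-3)**k*(4*k**4 + 22*k**3 + 28*k**2 - 6*k - 22)/(k**2 + 7*k + 12)
(s_(k+1) − s_k) − t_k = 2*(-3)**k*(-4*k**3 - 15*k**2 - k + 13)/(k**2 + 7*k + 12)

Invalid: residual 2*(-3)**k*(-4*k**3 - 15*k**2 - k + 13)/(k**2 + 7*k + 12) ≠ 0.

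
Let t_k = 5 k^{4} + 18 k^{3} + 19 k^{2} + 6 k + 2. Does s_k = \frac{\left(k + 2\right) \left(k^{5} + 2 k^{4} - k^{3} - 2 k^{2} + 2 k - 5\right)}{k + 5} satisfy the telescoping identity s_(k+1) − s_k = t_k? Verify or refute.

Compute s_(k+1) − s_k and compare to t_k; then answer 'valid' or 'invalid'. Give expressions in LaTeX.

Invalid: residual \frac{3 \left(- 4 k^{5} - 41 k^{4} - 110 k^{3} - 103 k^{2} - 30 k - 15\right)}{k^{2} + 11 k + 30} ≠ 0.

s_(k+1) = (k**6 + 10*k**5 + 38*k**4 + 68*k**3 + 59*k**2 + 21*k - 9)/(k + 6)
s_(k+1) − s_k = (5*k**6 + 61*k**5 + 244*k**4 + 425*k**3 + 329*k**2 + 112*k + 15)/(k**2 + 11*k + 30)
(s_(k+1) − s_k) − t_k = 3*(-4*k**5 - 41*k**4 - 110*k**3 - 103*k**2 - 30*k - 15)/(k**2 + 11*k + 30)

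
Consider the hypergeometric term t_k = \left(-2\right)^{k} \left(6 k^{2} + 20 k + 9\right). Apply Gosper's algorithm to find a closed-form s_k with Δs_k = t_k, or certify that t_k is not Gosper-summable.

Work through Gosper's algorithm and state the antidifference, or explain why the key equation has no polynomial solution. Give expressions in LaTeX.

Step 1: r(k) = 2*(-6*k**2 - 32*k - 35)/(6*k**2 + 20*k + 9).
Take A(k)=-2, B(k)=1, C(k)=k**2 + 10*k/3 + 3/2.
Need (-2)·f(k+1) − (1)·f(k) = k**2 + 10*k/3 + 3/2.
Degrees (0,0,2) ⇒ d ≤ 2.
Coefficient equations give f(k) = -(2*k**2 + 4*k - 1)/6.
Get s_k = R·t_k = (-2)**k*(-2*k**2 - 4*k + 1) with R(k) = B(k−1)f(k)/C(k) = -(2*k**2 + 4*k - 1)/(6*k**2 + 20*k + 9).
Δs = (-2)**k*(6*k**2 + 20*k + 9), as required.

s_k = \left(-2\right)^{k} \left(- 2 k^{2} - 4 k + 1\right)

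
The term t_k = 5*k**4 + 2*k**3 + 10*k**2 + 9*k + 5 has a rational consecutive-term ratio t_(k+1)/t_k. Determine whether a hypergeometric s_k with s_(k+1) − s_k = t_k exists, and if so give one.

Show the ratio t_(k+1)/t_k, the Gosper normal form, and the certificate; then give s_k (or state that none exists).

s_k = k*(k**4 - 2*k**3 + 4*k**2 + 2)

The ratio is (5*k**4 + 22*k**3 + 46*k**2 + 55*k + 31)/(5*k**4 + 2*k**3 + 10*k**2 + 9*k + 5).
Take A(k)=1, B(k)=1, C(k)=k**4 + 2*k**3/5 + 2*k**2 + 9*k/5 + 1.
Set up (1)·f(k+1) − (1)·f(k) − (k**4 + 2*k**3/5 + 2*k**2 + 9*k/5 + 1) = 0.
From deg A=0, deg B=0, deg C=4: d=5.
Match coefficients ⇒ f(k) = k*(k**4 - 2*k**3 + 4*k**2 + 2)/5.
Certificate R = B(k−1)f/C = k*(k**4 - 2*k**3 + 4*k**2 + 2)/(5*k**4 + 2*k**3 + 10*k**2 + 9*k + 5) gives s_k = k*(k**4 - 2*k**3 + 4*k**2 + 2).
Check: Δs_k = 5*k**4 + 2*k**3 + 10*k**2 + 9*k + 5. ✓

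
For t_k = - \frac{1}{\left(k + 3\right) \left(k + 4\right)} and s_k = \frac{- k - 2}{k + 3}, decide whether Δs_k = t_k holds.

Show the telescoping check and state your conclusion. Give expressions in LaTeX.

valid (s_(k+1) − s_k reduces to t_k)

s_(k+1) = (-k - 3)/(k + 4)
s_(k+1) − s_k = -1/(k**2 + 7*k + 12)
(s_(k+1) − s_k) − t_k = 0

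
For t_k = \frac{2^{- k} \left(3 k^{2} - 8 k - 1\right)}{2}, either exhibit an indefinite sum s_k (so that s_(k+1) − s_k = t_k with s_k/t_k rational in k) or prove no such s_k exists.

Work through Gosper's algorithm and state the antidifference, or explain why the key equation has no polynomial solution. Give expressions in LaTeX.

t_(k+1)/t_k = (3*k**2 - 2*k - 6)/(2*(3*k**2 - 8*k - 1)).
A = 1/2, B = 1, C = k**2 - 8*k/3 - 1/3.
Set up (1/2)·f(k+1) − (1)·f(k) − (k**2 - 8*k/3 - 1/3) = 0.
d = 2 from the (0,0,2) case.
Coefficient equations give f(k) = -2*k*(3*k - 2)/3.
Then R = B(k−1)f/C = -2*k*(3*k - 2)/(3*k**2 - 8*k - 1), so s_k = R(k)·t_k = k*(2 - 3*k)/2**k.
Verify: (3*k**2 - 8*k - 1)/(2*2**k) matches t_k.

s_k = 2^{- k} k \left(2 - 3 k\right)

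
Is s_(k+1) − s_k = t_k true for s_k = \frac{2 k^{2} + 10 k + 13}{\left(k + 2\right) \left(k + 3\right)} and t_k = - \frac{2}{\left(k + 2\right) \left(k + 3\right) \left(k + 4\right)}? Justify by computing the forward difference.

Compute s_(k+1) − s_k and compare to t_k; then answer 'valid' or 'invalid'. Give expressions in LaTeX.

Valid: the claim telescopes to t_k.

s_(k+1) = (10*k + 2*(k + 1)**2 + 23)/((k + 3)*(k + 4))
s_(k+1) − s_k = -2/(k**3 + 9*k**2 + 26*k + 24)
(s_(k+1) − s_k) − t_k = 0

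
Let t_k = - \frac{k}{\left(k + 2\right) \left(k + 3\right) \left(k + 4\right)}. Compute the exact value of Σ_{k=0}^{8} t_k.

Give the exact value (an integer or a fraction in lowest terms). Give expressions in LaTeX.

Σ = -1/11

Ratio r(k) = (k + 1)*(k + 2)/(k*(k + 5)).
Normal form (A,B,C) = (k + 2, k + 5, k).
Solve (k + 2)·f(k+1) − (k + 4)·f(k) = k.
From deg A=1, deg B=1, deg C=1: d=2.
Solve for f: f(k) = k*(k - 1)/6 (degree 2 ≤ 2).
So s_k = (B(k−1)f/C)·t_k = ((k - 1)*(k + 4)/6)·t_k = k*(1 - k)/(6*(k + 2)*(k + 3)).
s_(k+1) − s_k = -k/(k**3 + 9*k**2 + 26*k + 24) = t_k.
Evaluate s at k=9 and k=0: -1/11 and 0; difference -1/11.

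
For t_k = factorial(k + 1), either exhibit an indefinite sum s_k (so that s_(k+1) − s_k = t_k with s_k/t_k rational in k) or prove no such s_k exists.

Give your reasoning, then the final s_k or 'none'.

not Gosper-summable; s_k does not exist

r(k) = k + 2 after simplifying.
Take A(k)=k + 2, B(k)=1, C(k)=1.
Key eq: (k + 2)·f(k+1) = (1)·f(k) + (1).
Degrees (1,0,0) ⇒ d ≤ -1.
Negative degree bound (-1): no f exists, t_k not Gosper-summable.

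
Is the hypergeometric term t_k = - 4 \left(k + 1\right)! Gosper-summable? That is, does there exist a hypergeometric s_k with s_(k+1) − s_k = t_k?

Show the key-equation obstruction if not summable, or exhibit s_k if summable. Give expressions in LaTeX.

t_(k+1)/t_k = k + 2.
Gosper form: A/B · C(k+1)/C(k) with A=k + 2, B=1, C=1.
Solve (k + 2)·f(k+1) − (1)·f(k) = 1.
deg f ≤ -1 (via 1,0,0).
deg f ≤ -1 is impossible — no certificate.

No; the degree bound rules out any f.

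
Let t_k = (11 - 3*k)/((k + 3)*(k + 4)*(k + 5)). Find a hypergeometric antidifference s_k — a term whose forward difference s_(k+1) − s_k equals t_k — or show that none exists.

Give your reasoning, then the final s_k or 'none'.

s_k = k*(k + 43)/(12*(k + 3)*(k + 4))

Step 1: r(k) = (k + 3)*(3*k - 8)/((k + 6)*(3*k - 11)).
Gosper form: A/B · C(k+1)/C(k) with A=k + 3, B=k + 6, C=k - 11/3.
Key eq: (k + 3)·f(k+1) = (k + 5)·f(k) + (k - 11/3).
deg f ≤ 2 (via 1,1,1).
Solving with deg f ≤ 2: f(k) = -k*(k + 43)/36.
Get s_k = R·t_k = k*(k + 43)/(12*(k + 3)*(k + 4)) with R(k) = B(k−1)f(k)/C(k) = -k*(k + 5)*(k + 43)/(12*(3*k - 11)).
Check: Δs_k = (11 - 3*k)/(k**3 + 12*k**2 + 47*k + 60). ✓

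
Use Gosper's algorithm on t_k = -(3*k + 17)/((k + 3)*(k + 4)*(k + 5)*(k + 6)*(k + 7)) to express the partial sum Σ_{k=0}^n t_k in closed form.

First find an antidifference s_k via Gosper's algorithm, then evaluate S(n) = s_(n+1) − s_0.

S(n) = (-n**3 - 16*n**2 - 83*n - 68)/(72*(n**3 + 16*n**2 + 83*n + 140))

r(k) = (k + 3)*(3*k + 20)/((k + 8)*(3*k + 17)) after simplifying.
A = k + 3, B = k + 8, C = k + 17/3.
Need (k + 3)·f(k+1) − (k + 7)·f(k) = k + 17/3.
Degrees (1,1,1) ⇒ d ≤ 4.
Coefficient equations give f(k) = k*(k + 5)*(k**2 + 13*k + 54)/216.
Get s_k = R·t_k = k*(-k**2 - 13*k - 54)/(72*(k**3 + 13*k**2 + 54*k + 72)) with R(k) = B(k−1)f(k)/C(k) = k*(k + 5)*(k + 7)*(k**2 + 13*k + 54)/(72*(3*k + 17)).
Verify: (-3*k - 17)/(k**5 + 25*k**4 + 245*k**3 + 1175*k**2 + 2754*k + 2520) matches t_k.
Telescope: S(n) = s_(n+1) − s_(0) = (-n**3 - 16*n**2 - 83*n - 68)/(72*(n**3 + 16*n**2 + 83*n + 140)) − (0) = (-n**3 - 16*n**2 - 83*n - 68)/(72*(n**3 + 16*n**2 + 83*n + 140)).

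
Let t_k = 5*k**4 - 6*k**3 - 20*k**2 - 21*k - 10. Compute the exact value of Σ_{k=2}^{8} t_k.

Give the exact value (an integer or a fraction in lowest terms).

Step 1: r(k) = (5*k**4 + 14*k**3 - 8*k**2 - 59*k - 52)/(5*k**4 - 6*k**3 - 20*k**2 - 21*k - 10).
Take A(k)=1, B(k)=1, C(k)=k**4 - 6*k**3/5 - 4*k**2 - 21*k/5 - 2.
Need (1)·f(k+1) − (1)·f(k) = k**4 - 6*k**3/5 - 4*k**2 - 21*k/5 - 2.
d = 5 from the (0,0,4) case.
Coefficient equations give f(k) = k*(k**4 - 4*k**3 - 2*k**2 - 2*k - 3)/5.
Then R = B(k−1)f/C = k*(k**4 - 4*k**3 - 2*k**2 - 2*k - 3)/(5*k**4 - 6*k**3 - 20*k**2 - 21*k - 10), so s_k = R(k)·t_k = k*(k**4 - 4*k**3 - 2*k**2 - 2*k - 3).
Check: Δs_k = 5*k**4 - 6*k**3 - 20*k**2 - 21*k - 10. ✓
Σ_(k=2)^(8) t_k = s_(9) − s_(2) = 31158 − (-62) = 31220.

Σ = 31220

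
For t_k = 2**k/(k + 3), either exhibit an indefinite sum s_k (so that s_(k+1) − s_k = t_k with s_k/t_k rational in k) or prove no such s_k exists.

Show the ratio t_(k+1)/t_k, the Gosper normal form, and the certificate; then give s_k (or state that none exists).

none (Gosper's algorithm certifies no s_k)

The ratio is 2*(k + 3)/(k + 4).
Normal form (A,B,C) = (2*k + 6, k + 4, 1).
f must satisfy (2*k + 6)·f(k+1) − (k + 3)·f(k) = 1.
Bound: deg f ≤ -1.
Bound -1 < 0, so the key equation has no polynomial solution.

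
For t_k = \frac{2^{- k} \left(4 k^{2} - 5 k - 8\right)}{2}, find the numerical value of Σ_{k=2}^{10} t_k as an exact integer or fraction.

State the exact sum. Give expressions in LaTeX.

Σ = 2559/512

Compute t_(k+1)/t_k: get (4*k**2 + 3*k - 9)/(2*(4*k**2 - 5*k - 8)).
Normal form (A,B,C) = (1/2, 1, k**2 - 5*k/4 - 2).
Solve (1/2)·f(k+1) − (1)·f(k) = k**2 - 5*k/4 - 2.
deg f ≤ 2 (via 0,0,2).
A polynomial solution: f(k) = -(k + 1)*(4*k - 1)/2.
Get s_k = R·t_k = (-4*k**2 - 3*k + 1)/2**k with R(k) = B(k−1)f(k)/C(k) = -2*(k + 1)*(4*k - 1)/(4*k**2 - 5*k - 8).
s_(k+1) − s_k = (4*k**2 - 5*k - 8)/(2*2**k) = t_k.
Sum = s_(11) − s_(2); s_(11) = -129/512, s_(2) = -21/4 ⇒ 2559/512.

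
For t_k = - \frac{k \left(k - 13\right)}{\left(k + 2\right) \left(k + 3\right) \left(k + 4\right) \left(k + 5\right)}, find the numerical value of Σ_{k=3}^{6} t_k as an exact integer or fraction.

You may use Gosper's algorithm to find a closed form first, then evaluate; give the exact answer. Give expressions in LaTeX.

Step 1: r(k) = (k - 12)*(k + 1)*(k + 2)/(k*(k - 13)*(k + 6)).
A = k + 2, B = k + 6, C = k**2 - 13*k.
Key eq: (k + 2)·f(k+1) = (k + 5)·f(k) + (k**2 - 13*k).
deg f ≤ 3 (via 1,1,2).
Coefficient equations give f(k) = -k*(k - 1)*(k + 22)/12.
Certificate R = B(k−1)f/C = -(k - 1)*(k + 5)*(k + 22)/(12*(k - 13)) gives s_k = k*(k**2 + 21*k - 22)/(12*(k + 2)*(k + 3)*(k + 4)).
Verify: k*(13 - k)/(k**4 + 14*k**3 + 71*k**2 + 154*k + 120) matches t_k.
Evaluate s at k=7 and k=3: 203/1980 and 5/84; difference 149/3465.

Σ = 149/3465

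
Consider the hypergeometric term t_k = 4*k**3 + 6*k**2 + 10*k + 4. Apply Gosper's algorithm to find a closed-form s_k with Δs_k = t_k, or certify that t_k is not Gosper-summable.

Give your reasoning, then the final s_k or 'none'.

The ratio is (2*k**3 + 9*k**2 + 17*k + 12)/(2*k**3 + 3*k**2 + 5*k + 2).
So A=1 and B=1, with C=k**3 + 3*k**2/2 + 5*k/2 + 1.
Need (1)·f(k+1) − (1)·f(k) = k**3 + 3*k**2/2 + 5*k/2 + 1.
d = 4 from the (0,0,3) case.
Solve for f: f(k) = k**2*(k**2 + 3)/4 (degree 4 ≤ 4).
Certificate R = B(k−1)f/C = k**2*(k**2 + 3)/(2*(2*k + 1)*(k**2 + k + 2)) gives s_k = k**2*(k**2 + 3).
Δs = 4*k**3 + 6*k**2 + 10*k + 4, as required.

s_k = k**2*(k**2 + 3)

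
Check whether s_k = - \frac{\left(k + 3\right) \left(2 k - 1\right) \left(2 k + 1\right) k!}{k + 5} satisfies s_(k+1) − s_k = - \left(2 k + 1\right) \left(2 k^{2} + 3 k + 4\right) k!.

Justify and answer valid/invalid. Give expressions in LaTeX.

Invalid: residual \frac{2 \left(2 k + 1\right) \left(2 k^{3} + 13 k^{2} + 17 k + 21\right) k!}{\left(k + 5\right) \left(k + 6\right)} ≠ 0.

s_(k+1) = -(k + 4)*(2*k + 1)*(2*k + 3)*factorial(k + 1)/(k + 6)
s_(k+1) − s_k = -(2*k + 1)*(2*k**4 + 21*k**3 + 71*k**2 + 100*k + 78)*factorial(k)/((k + 5)*(k + 6))
(s_(k+1) − s_k) − t_k = 2*(2*k + 1)*(2*k**3 + 13*k**2 + 17*k + 21)*factorial(k)/((k + 5)*(k + 6))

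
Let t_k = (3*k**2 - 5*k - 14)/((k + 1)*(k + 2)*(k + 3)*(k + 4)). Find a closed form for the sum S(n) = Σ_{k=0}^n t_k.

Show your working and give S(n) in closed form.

S(n) = (-n**3 - 15*n**2 - 42*n - 28)/(2*(n**3 + 9*n**2 + 26*n + 24))

The ratio is (k + 1)*(5*k - 3*(k + 1)**2 + 19)/((k + 5)*(-3*k**2 + 5*k + 14)).
Factor: A=k + 1; B=k + 5; C=k**2 - 5*k/3 - 14/3.
Key eq: (k + 1)·f(k+1) = (k + 4)·f(k) + (k**2 - 5*k/3 - 14/3).
From deg A=1, deg B=1, deg C=2: d=3.
Match coefficients ⇒ f(k) = -k*(k**2 + 12*k + 15)/6.
Then R = B(k−1)f/C = -k*(k + 4)*(k**2 + 12*k + 15)/(2*(3*k**2 - 5*k - 14)), so s_k = R(k)·t_k = k*(-k**2 - 12*k - 15)/(2*(k + 1)*(k + 2)*(k + 3)).
Δs = (3*k**2 - 5*k - 14)/(k**4 + 10*k**3 + 35*k**2 + 50*k + 24), as required.
s_(n+1) = (-n**3 - 15*n**2 - 42*n - 28)/(2*(n**3 + 9*n**2 + 26*n + 24)) and s_(0) = 0, so S(n) = (-n**3 - 15*n**2 - 42*n - 28)/(2*(n**3 + 9*n**2 + 26*n + 24)).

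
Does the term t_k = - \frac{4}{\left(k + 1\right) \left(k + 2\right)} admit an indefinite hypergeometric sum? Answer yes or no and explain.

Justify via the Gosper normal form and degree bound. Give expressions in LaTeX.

r(k) = (k + 1)/(k + 3) after simplifying.
Gosper form: A/B · C(k+1)/C(k) with A=k + 1, B=k + 3, C=1.
Key eq: (k + 1)·f(k+1) = (k + 2)·f(k) + (1).
Bound: deg f ≤ 1.
Coefficient equations give f(k) = k.
R(k) = B(k−1)·f(k)/C(k) = k*(k + 2); s_k = R·t_k = -4*k/(k + 1).
Δs = -4/(k**2 + 3*k + 2), as required.

Yes. s_k = - \frac{4 k}{k + 1}.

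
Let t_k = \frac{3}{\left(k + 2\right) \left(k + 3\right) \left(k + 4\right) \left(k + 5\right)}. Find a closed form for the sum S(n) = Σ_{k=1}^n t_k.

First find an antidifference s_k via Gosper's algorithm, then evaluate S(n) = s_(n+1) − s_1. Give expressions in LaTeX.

Step 1: r(k) = (k + 2)/(k + 6).
Normal form (A,B,C) = (k + 2, k + 6, 1).
Key eq: (k + 2)·f(k+1) = (k + 5)·f(k) + (1).
Degrees (1,1,0) ⇒ d ≤ 3.
Coefficient equations give f(k) = k*(k**2 + 9*k + 26)/72.
So s_k = (B(k−1)f/C)·t_k = (k*(k + 5)*(k**2 + 9*k + 26)/72)·t_k = k*(k**2 + 9*k + 26)/(24*(k + 2)*(k + 3)*(k + 4)).
Verify: 3/(k**4 + 14*k**3 + 71*k**2 + 154*k + 120) matches t_k.
Evaluate: s_(n+1) = (n**3 + 12*n**2 + 47*n + 36)/(24*(n**3 + 12*n**2 + 47*n + 60)); subtract s_(1) = 1/40 ⇒ S(n) = n*(n**2 + 12*n + 47)/(60*(n**3 + 12*n**2 + 47*n + 60)).

S(n) = \frac{n \left(n^{2} + 12 n + 47\right)}{60 \left(n^{3} + 12 n^{2} + 47 n + 60\right)}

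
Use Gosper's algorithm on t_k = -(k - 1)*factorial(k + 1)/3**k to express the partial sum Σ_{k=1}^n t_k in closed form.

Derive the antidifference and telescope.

t_(k+1)/t_k = k*(k + 2)/(3*(k - 1)).
Gosper form: A/B · C(k+1)/C(k) with A=k/3 + 2/3, B=1, C=k - 1.
Key eq: (k/3 + 2/3)·f(k+1) = (1)·f(k) + (k - 1).
Bound: deg f ≤ 0.
Coefficient equations give f(k) = 3.
Then R = B(k−1)f/C = 3/(k - 1), so s_k = R(k)·t_k = -3**(1 - k)*factorial(k + 1).
Check: Δs_k = -(k - 1)*factorial(k + 1)/3**k. ✓
s_(n+1) = -factorial(n + 2)/3**n and s_(1) = -2, so S(n) = 2 - factorial(n + 2)/3**n.

S(n) = 2 - factorial(n + 2)/3**n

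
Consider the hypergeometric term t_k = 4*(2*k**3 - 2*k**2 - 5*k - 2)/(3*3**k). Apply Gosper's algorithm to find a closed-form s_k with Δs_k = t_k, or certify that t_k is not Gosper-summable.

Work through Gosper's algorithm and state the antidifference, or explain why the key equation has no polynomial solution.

s_k = 2*(-2*k**3 - k**2 + k + 1)/3**k

t_(k+1)/t_k = (2*k**3 + 4*k**2 - 3*k - 7)/(3*(2*k**3 - 2*k**2 - 5*k - 2)).
Gosper form: A/B · C(k+1)/C(k) with A=1/3, B=1, C=k**3 - k**2 - 5*k/2 - 1.
Key eq: (1/3)·f(k+1) = (1)·f(k) + (k**3 - k**2 - 5*k/2 - 1).
d = 3 from the (0,0,3) case.
Solving with deg f ≤ 3: f(k) = -3*(2*k**3 + k**2 - k - 1)/4.
Then R = B(k−1)f/C = -3*(2*k**3 + k**2 - k - 1)/(2*(2*k**3 - 2*k**2 - 5*k - 2)), so s_k = R(k)·t_k = 2*(-2*k**3 - k**2 + k + 1)/3**k.
s_(k+1) − s_k = 4*(2*k**3 - 2*k**2 - 5*k - 2)/(3*3**k) = t_k.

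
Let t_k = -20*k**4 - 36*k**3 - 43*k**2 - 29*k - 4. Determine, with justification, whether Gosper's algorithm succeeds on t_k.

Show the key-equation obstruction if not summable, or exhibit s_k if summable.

Yes. s_k = k*(-4*k**4 + k**3 - 3*k**2 - 2*k + 4).

Compute t_(k+1)/t_k: get (20*k**4 + 116*k**3 + 271*k**2 + 303*k + 132)/(20*k**4 + 36*k**3 + 43*k**2 + 29*k + 4).
So A=1 and B=1, with C=k**4 + 9*k**3/5 + 43*k**2/20 + 29*k/20 + 1/5.
Key eq: (1)·f(k+1) = (1)·f(k) + (k**4 + 9*k**3/5 + 43*k**2/20 + 29*k/20 + 1/5).
From deg A=0, deg B=0, deg C=4: d=5.
A polynomial solution: f(k) = k*(4*k**4 - k**3 + 3*k**2 + 2*k - 4)/20.
Certificate R = B(k−1)f/C = k*(4*k**4 - k**3 + 3*k**2 + 2*k - 4)/(20*k**4 + 36*k**3 + 43*k**2 + 29*k + 4) gives s_k = k*(-4*k**4 + k**3 - 3*k**2 - 2*k + 4).
Check: Δs_k = -20*k**4 - 36*k**3 - 43*k**2 - 29*k - 4. ✓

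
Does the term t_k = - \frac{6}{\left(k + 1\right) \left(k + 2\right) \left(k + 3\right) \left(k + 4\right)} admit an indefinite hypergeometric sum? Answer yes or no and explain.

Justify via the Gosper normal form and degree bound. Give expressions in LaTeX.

Step 1: r(k) = (k + 1)/(k + 5).
A = k + 1, B = k + 5, C = 1.
Set up (k + 1)·f(k+1) − (k + 4)·f(k) − (1) = 0.
Degrees (1,1,0) ⇒ d ≤ 3.
Coefficient equations give f(k) = k*(k**2 + 6*k + 11)/18.
So s_k = (B(k−1)f/C)·t_k = (k*(k + 4)*(k**2 + 6*k + 11)/18)·t_k = k*(-k**2 - 6*k - 11)/(3*(k + 1)*(k + 2)*(k + 3)).
Verify: -6/(k**4 + 10*k**3 + 35*k**2 + 50*k + 24) matches t_k.

Yes. s_k = \frac{k \left(- k^{2} - 6 k - 11\right)}{3 \left(k + 1\right) \left(k + 2\right) \left(k + 3\right)}.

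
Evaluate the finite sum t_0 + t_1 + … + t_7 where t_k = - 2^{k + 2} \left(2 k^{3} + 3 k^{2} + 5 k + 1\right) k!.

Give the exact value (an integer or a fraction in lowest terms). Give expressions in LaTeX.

Σ = -2353397756

Compute t_(k+1)/t_k: get 2*(2*k**4 + 11*k**3 + 26*k**2 + 28*k + 11)/(2*k**3 + 3*k**2 + 5*k + 1).
Gosper form: A/B · C(k+1)/C(k) with A=2*k + 2, B=1, C=k**3 + 3*k**2/2 + 5*k/2 + 1/2.
Set up (2*k + 2)·f(k+1) − (1)·f(k) − (k**3 + 3*k**2/2 + 5*k/2 + 1/2) = 0.
From deg A=1, deg B=0, deg C=3: d=2.
Match coefficients ⇒ f(k) = (k**2 - k + 1)/2.
Certificate R = B(k−1)f/C = (k**2 - k + 1)/(2*k**3 + 3*k**2 + 5*k + 1) gives s_k = -2**(k + 2)*(k**2 - k + 1)*factorial(k).
Check: Δs_k = -2**(k + 2)*(2*k**3 + 3*k**2 + 5*k + 1)*factorial(k). ✓
Evaluate s at k=8 and k=0: -2353397760 and -4; difference -2353397756.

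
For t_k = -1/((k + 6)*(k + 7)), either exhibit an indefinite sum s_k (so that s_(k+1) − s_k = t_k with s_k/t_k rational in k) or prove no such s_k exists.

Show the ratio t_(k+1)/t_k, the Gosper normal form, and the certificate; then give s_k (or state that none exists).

s_k = -k/(6*k + 36)

Compute t_(k+1)/t_k: get (k + 6)/(k + 8).
Factor: A=k + 6; B=k + 8; C=1.
f must satisfy (k + 6)·f(k+1) − (k + 7)·f(k) = 1.
deg f ≤ 1 (via 1,1,0).
Solve for f: f(k) = k/6 (degree 1 ≤ 1).
Then R = B(k−1)f/C = k*(k + 7)/6, so s_k = R(k)·t_k = -k/(6*k + 36).
Verify: -1/(k**2 + 13*k + 42) matches t_k.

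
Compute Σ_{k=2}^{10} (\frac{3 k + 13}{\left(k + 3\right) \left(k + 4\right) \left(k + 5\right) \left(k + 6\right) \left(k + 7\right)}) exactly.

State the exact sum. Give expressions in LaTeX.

Σ = 9/2720

Compute t_(k+1)/t_k: get (k + 3)*(3*k + 16)/((k + 8)*(3*k + 13)).
Gosper form: A/B · C(k+1)/C(k) with A=k + 3, B=k + 8, C=k + 13/3.
Key eq: (k + 3)·f(k+1) = (k + 7)·f(k) + (k + 13/3).
deg f ≤ 4 (via 1,1,1).
A polynomial solution: f(k) = k*(k + 4)*(k**2 + 14*k + 63)/270.
Certificate R = B(k−1)f/C = k*(k + 4)*(k + 7)*(k**2 + 14*k + 63)/(90*(3*k + 13)) gives s_k = k*(k**2 + 14*k + 63)/(90*(k**3 + 14*k**2 + 63*k + 90)).
Check: Δs_k = (3*k + 13)/(k**5 + 25*k**4 + 245*k**3 + 1175*k**2 + 2754*k + 2520). ✓
Evaluate s at k=11 and k=2: 1859/171360 and 19/2520; difference 9/2720.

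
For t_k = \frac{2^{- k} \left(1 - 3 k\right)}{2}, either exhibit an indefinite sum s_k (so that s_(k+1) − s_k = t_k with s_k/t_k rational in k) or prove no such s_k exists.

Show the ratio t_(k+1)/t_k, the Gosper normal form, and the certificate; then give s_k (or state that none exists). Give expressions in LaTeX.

r(k) = (3*k + 2)/(2*(3*k - 1)) after simplifying.
Normal form (A,B,C) = (1/2, 1, k - 1/3).
Solve (1/2)·f(k+1) − (1)·f(k) = k - 1/3.
Bound: deg f ≤ 1.
A polynomial solution: f(k) = -2*(3*k + 2)/3.
Certificate R = B(k−1)f/C = -2*(3*k + 2)/(3*k - 1) gives s_k = (3*k + 2)/2**k.
Check: Δs_k = (1 - 3*k)/(2*2**k). ✓

s_k = 2^{- k} \left(3 k + 2\right)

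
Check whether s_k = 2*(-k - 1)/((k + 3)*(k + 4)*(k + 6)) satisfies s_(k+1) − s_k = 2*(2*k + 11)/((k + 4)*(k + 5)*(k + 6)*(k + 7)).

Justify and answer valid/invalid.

Invalid: residual 4*(-3*k - 17)/(k**5 + 25*k**4 + 245*k**3 + 1175*k**2 + 2754*k + 2520) ≠ 0.

s_(k+1) = 2*(-k - 2)/((k + 4)*(k + 5)*(k + 7))
s_(k+1) − s_k = 2*(2*k**2 + 11*k - 1)/(k**5 + 25*k**4 + 245*k**3 + 1175*k**2 + 2754*k + 2520)
(s_(k+1) − s_k) − t_k = 4*(-3*k - 17)/(k**5 + 25*k**4 + 245*k**3 + 1175*k**2 + 2754*k + 2520)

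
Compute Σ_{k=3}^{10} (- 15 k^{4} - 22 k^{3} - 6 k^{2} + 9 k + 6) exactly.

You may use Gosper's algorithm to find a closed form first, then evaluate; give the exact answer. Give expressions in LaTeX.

The ratio is (15*k**4 + 82*k**3 + 162*k**2 + 129*k + 28)/(15*k**4 + 22*k**3 + 6*k**2 - 9*k - 6).
Normal form (A,B,C) = (1, 1, k**4 + 22*k**3/15 + 2*k**2/5 - 3*k/5 - 2/5).
Key eq: (1)·f(k+1) = (1)·f(k) + (k**4 + 22*k**3/15 + 2*k**2/5 - 3*k/5 - 2/5).
Degrees (0,0,4) ⇒ d ≤ 5.
A polynomial solution: f(k) = k*(3*k**4 - 2*k**3 - 4*k**2 - 2*k - 1)/15.
Certificate R = B(k−1)f/C = k*(3*k**4 - 2*k**3 - 4*k**2 - 2*k - 1)/(15*k**4 + 22*k**3 + 6*k**2 - 9*k - 6) gives s_k = k*(-3*k**4 + 2*k**3 + 4*k**2 + 2*k + 1).
Δs = -15*k**4 - 22*k**3 - 6*k**2 + 9*k + 6, as required.
Σ_(k=3)^(10) t_k = s_(11) − s_(3) = -448294 − (-438) = -447856.

Σ = -447856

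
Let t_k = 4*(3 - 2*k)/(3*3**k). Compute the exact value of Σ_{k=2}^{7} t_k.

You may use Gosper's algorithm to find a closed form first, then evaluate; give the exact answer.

Step 1: r(k) = (2*k - 1)/(3*(2*k - 3)).
A = 1/3, B = 1, C = k - 3/2.
Set up (1/3)·f(k+1) − (1)·f(k) − (k - 3/2) = 0.
d = 1 from the (0,0,1) case.
Coefficient equations give f(k) = -3*(k - 1)/2.
R(k) = B(k−1)·f(k)/C(k) = -3*(k - 1)/(2*k - 3); s_k = R·t_k = 4*(k - 1)/3**k.
s_(k+1) − s_k = 4*(3 - 2*k)/(3*3**k) = t_k.
Evaluate s at k=8 and k=2: 28/6561 and 4/9; difference -2888/6561.

Σ = -2888/6561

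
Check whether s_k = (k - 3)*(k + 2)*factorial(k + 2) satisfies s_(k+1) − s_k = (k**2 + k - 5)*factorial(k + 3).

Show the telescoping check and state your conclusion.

s_(k+1) = (k - 2)*(k + 3)*factorial(k + 3)
s_(k+1) − s_k = (k**3 + 3*k**2 - 2*k - 12)*factorial(k + 2)
(s_(k+1) − s_k) − t_k = -(k**2 - 3)*factorial(k + 2)

Invalid: residual -(k**2 - 3)*factorial(k + 2) ≠ 0.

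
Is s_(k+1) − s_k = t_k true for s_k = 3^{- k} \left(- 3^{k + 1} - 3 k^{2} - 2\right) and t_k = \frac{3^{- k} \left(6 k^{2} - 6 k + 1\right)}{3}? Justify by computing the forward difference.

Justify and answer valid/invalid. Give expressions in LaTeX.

s_(k+1) = -3 - (k + 1)**2/3**k - 2/(3*3**k)
s_(k+1) − s_k = (6*k**2 - 6*k + 1)/(3*3**k)
(s_(k+1) − s_k) − t_k = 0

Valid — Δs_k = t_k.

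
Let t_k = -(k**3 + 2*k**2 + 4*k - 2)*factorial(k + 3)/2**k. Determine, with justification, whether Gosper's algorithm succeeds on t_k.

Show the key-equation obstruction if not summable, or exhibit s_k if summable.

t_(k+1)/t_k = (k**4 + 9*k**3 + 31*k**2 + 49*k + 20)/(2*(k**3 + 2*k**2 + 4*k - 2)).
Factor: A=k/2 + 2; B=1; C=k**3 + 2*k**2 + 4*k - 2.
Solve (k/2 + 2)·f(k+1) − (1)·f(k) = k**3 + 2*k**2 + 4*k - 2.
deg f ≤ 2 (via 1,0,3).
Solving with deg f ≤ 2: f(k) = 2*(k - 1)**2.
Get s_k = R·t_k = -2**(1 - k)*(k - 1)**2*factorial(k + 3) with R(k) = B(k−1)f(k)/C(k) = 2*(k - 1)**2/(k**3 + 2*k**2 + 4*k - 2).
Check: Δs_k = -(k**3 + 2*k**2 + 4*k - 2)*factorial(k + 3)/2**k. ✓

Yes. s_k = -2**(1 - k)*(k - 1)**2*factorial(k + 3).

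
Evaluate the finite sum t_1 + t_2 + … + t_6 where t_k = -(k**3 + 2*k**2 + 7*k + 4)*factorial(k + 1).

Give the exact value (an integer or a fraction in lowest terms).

Σ = -1854712

Step 1: r(k) = (k**4 + 7*k**3 + 24*k**2 + 42*k + 28)/(k**3 + 2*k**2 + 7*k + 4).
Take A(k)=k + 2, B(k)=1, C(k)=k**3 + 2*k**2 + 7*k + 4.
Solve (k + 2)·f(k+1) − (1)·f(k) = k**3 + 2*k**2 + 7*k + 4.
Degrees (1,0,3) ⇒ d ≤ 2.
Solve for f: f(k) = k**2 - k + 4 (degree 2 ≤ 2).
Certificate R = B(k−1)f/C = (k**2 - k + 4)/(k**3 + 2*k**2 + 7*k + 4) gives s_k = -(k**2 - k + 4)*factorial(k + 1).
s_(k+1) − s_k = -(k**3 + 2*k**2 + 7*k + 4)*factorial(k + 1) = t_k.
Telescoping: Σ = s_(7) − s_(1) = -1854720 − (-8) = -1854712.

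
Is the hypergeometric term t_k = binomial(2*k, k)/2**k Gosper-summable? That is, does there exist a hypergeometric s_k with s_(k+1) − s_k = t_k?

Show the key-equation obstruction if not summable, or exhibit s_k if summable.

No. Not Gosper-summable.

Step 1: r(k) = (2*k + 1)/(k + 1).
Gosper form: A/B · C(k+1)/C(k) with A=2*k + 1, B=k + 1, C=1.
Key eq: (2*k + 1)·f(k+1) = (k)·f(k) + (1).
deg f ≤ -1 (via 1,1,0).
Bound -1 < 0, so the key equation has no polynomial solution.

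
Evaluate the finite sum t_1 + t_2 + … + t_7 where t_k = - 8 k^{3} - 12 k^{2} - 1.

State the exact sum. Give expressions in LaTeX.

r(k) = (8*(k + 1)**3 + 12*(k + 1)**2 + 1)/(8*k**3 + 12*k**2 + 1) after simplifying.
So A=1 and B=1, with C=k**3 + 3*k**2/2 + 1/8.
f must satisfy (1)·f(k+1) − (1)·f(k) = k**3 + 3*k**2/2 + 1/8.
d = 4 from the (0,0,3) case.
Solve for f: f(k) = k*(2*k**3 - 4*k + 3)/8 (degree 4 ≤ 4).
So s_k = (B(k−1)f/C)·t_k = (k*(2*k**3 - 4*k + 3)/(8*k**3 + 12*k**2 + 1))·t_k = k*(-2*k**3 + 4*k - 3).
Verify: -8*k**3 - 12*k**2 - 1 matches t_k.
Evaluate s at k=8 and k=1: -7960 and -1; difference -7959.

Σ = -7959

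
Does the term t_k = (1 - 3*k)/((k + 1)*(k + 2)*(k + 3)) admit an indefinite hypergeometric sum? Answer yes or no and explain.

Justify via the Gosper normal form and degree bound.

Yes. s_k = k*(3 - k)/(2*(k + 1)*(k + 2)).

Step 1: r(k) = (k + 1)*(3*k + 2)/((k + 4)*(3*k - 1)).
Normal form (A,B,C) = (k + 1, k + 4, k - 1/3).
Need (k + 1)·f(k+1) − (k + 3)·f(k) = k - 1/3.
From deg A=1, deg B=1, deg C=1: d=2.
Solve for f: f(k) = k*(k - 3)/6 (degree 2 ≤ 2).
Certificate R = B(k−1)f/C = k*(k - 3)*(k + 3)/(2*(3*k - 1)) gives s_k = k*(3 - k)/(2*(k + 1)*(k + 2)).
Verify: (1 - 3*k)/(k**3 + 6*k**2 + 11*k + 6) matches t_k.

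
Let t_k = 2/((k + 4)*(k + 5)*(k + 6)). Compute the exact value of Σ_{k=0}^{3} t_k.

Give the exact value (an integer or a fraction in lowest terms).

Σ = 13/360

Step 1: r(k) = (k + 4)/(k + 7).
Normal form (A,B,C) = (k + 4, k + 7, 1).
Need (k + 4)·f(k+1) − (k + 6)·f(k) = 1.
d = 2 from the (1,1,0) case.
Coefficient equations give f(k) = k*(k + 9)/40.
Then R = B(k−1)f/C = k*(k + 6)*(k + 9)/40, so s_k = R(k)·t_k = k*(k + 9)/(20*(k + 4)*(k + 5)).
Check: Δs_k = 2/(k**3 + 15*k**2 + 74*k + 120). ✓
Evaluate s at k=4 and k=0: 13/360 and 0; difference 13/360.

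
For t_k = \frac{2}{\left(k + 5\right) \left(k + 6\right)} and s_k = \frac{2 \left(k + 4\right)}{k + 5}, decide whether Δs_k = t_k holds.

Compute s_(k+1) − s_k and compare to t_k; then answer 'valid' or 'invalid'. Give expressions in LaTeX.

s_(k+1) = 2*(k + 5)/(k + 6)
s_(k+1) − s_k = 2/(k**2 + 11*k + 30)
(s_(k+1) − s_k) − t_k = 0

Valid — Δs_k = t_k.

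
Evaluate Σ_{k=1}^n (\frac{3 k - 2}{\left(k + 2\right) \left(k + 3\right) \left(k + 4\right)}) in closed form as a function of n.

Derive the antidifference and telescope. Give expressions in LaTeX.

S(n) = \frac{n \left(5 n - 1\right)}{12 \left(n^{2} + 7 n + 12\right)}

Step 1: r(k) = (k + 2)*(3*k + 1)/((k + 5)*(3*k - 2)).
So A=k + 2 and B=k + 5, with C=k - 2/3.
Need (k + 2)·f(k+1) − (k + 4)·f(k) = k - 2/3.
Bound: deg f ≤ 2.
Solve for f: f(k) = k*(k - 4)/9 (degree 2 ≤ 2).
Certificate R = B(k−1)f/C = k*(k - 4)*(k + 4)/(3*(3*k - 2)) gives s_k = k*(k - 4)/(3*(k + 2)*(k + 3)).
Verify: (3*k - 2)/(k**3 + 9*k**2 + 26*k + 24) matches t_k.
Evaluate: s_(n+1) = (n**2 - 2*n - 3)/(3*(n**2 + 7*n + 12)); subtract s_(1) = -1/12 ⇒ S(n) = n*(5*n - 1)/(12*(n**2 + 7*n + 12)).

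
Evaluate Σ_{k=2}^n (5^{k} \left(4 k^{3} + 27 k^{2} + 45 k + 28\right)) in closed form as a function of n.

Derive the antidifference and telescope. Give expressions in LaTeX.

The ratio is 5*(4*k**3 + 39*k**2 + 111*k + 104)/(4*k**3 + 27*k**2 + 45*k + 28).
Gosper form: A/B · C(k+1)/C(k) with A=5, B=1, C=k**3 + 27*k**2/4 + 45*k/4 + 7.
Set up (5)·f(k+1) − (1)·f(k) − (k**3 + 27*k**2/4 + 45*k/4 + 7) = 0.
Bound: deg f ≤ 3.
Coefficient equations give f(k) = (k**3 + 3*k**2 + 2)/4.
So s_k = (B(k−1)f/C)·t_k = ((k**3 + 3*k**2 + 2)/(4*k**3 + 27*k**2 + 45*k + 28))·t_k = 5**k*(k**3 + 3*k**2 + 2).
Check: Δs_k = 5**k*(4*k**3 + 27*k**2 + 45*k + 28). ✓
Telescope: S(n) = s_(n+1) − s_(2) = 5**(n + 1)*(n**3 + 6*n**2 + 9*n + 6) − (550) = 5*5**n*n**3 + 30*5**n*n**2 + 45*5**n*n + 30*5**n - 550.

S(n) = 5 \cdot 5^{n} n^{3} + 30 \cdot 5^{n} n^{2} + 45 \cdot 5^{n} n + 30 \cdot 5^{n} - 550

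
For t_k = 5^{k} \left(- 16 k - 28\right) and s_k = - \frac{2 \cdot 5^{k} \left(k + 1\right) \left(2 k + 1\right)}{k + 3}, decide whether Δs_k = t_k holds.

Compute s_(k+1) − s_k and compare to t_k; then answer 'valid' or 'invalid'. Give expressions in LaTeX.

s_(k+1) = -10*5**k*(k + 2)*(2*k + 3)/(k + 4)
s_(k+1) − s_k = 5**k*(-16*k**3 - 108*k**2 - 244*k - 172)/(k**2 + 7*k + 12)
(s_(k+1) − s_k) − t_k = 5**k*(32*k**2 + 144*k + 164)/(k**2 + 7*k + 12)

Invalid: residual \frac{5^{k} \left(32 k^{2} + 144 k + 164\right)}{k^{2} + 7 k + 12} ≠ 0.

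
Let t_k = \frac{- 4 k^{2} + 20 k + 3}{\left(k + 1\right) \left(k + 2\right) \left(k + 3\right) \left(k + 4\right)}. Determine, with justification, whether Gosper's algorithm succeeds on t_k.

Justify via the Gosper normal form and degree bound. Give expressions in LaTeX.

Yes. s_k = \frac{k \left(k^{2} + 30 k - 13\right)}{6 \left(k + 1\right) \left(k + 2\right) \left(k + 3\right)}.

Step 1: r(k) = (4*k**3 - 8*k**2 - 31*k - 19)/(4*k**3 - 103*k - 15).
A = k + 1, B = k + 5, C = k**2 - 5*k - 3/4.
f must satisfy (k + 1)·f(k+1) − (k + 4)·f(k) = k**2 - 5*k - 3/4.
Degrees (1,1,2) ⇒ d ≤ 3.
Coefficient equations give f(k) = -k*(k**2 + 30*k - 13)/24.
So s_k = (B(k−1)f/C)·t_k = (-k*(k + 4)*(k**2 + 30*k - 13)/(6*(4*k**2 - 20*k - 3)))·t_k = k*(k**2 + 30*k - 13)/(6*(k + 1)*(k + 2)*(k + 3)).
s_(k+1) − s_k = (-4*k**2 + 20*k + 3)/(k**4 + 10*k**3 + 35*k**2 + 50*k + 24) = t_k.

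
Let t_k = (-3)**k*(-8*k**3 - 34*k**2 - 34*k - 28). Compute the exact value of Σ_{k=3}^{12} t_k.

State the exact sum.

r(k) = 3*(-4*k**3 - 29*k**2 - 63*k - 52)/(4*k**3 + 17*k**2 + 17*k + 14) after simplifying.
Normal form (A,B,C) = (-3, 1, k**3 + 17*k**2/4 + 17*k/4 + 7/2).
f must satisfy (-3)·f(k+1) − (1)·f(k) = k**3 + 17*k**2/4 + 17*k/4 + 7/2.
Bound: deg f ≤ 3.
A polynomial solution: f(k) = -(k**3 + 2*k**2 - k + 2)/4.
Get s_k = R·t_k = 2*(-3)**k*(k**3 + 2*k**2 - k + 2) with R(k) = B(k−1)f(k)/C(k) = -(k**3 + 2*k**2 - k + 2)/(4*k**3 + 17*k**2 + 17*k + 14).
Δs = (-3)**k*(-8*k**3 - 34*k**2 - 34*k - 28), as required.
Σ_(k=3)^(12) t_k = s_(13) − s_(3) = -8048142504 − (-2376) = -8048140128.

Σ = -8048140128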